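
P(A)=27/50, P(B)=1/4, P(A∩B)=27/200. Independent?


P(A)×P(B) = 27/200
P(A∩B) = 27/200
Equal ✓ → Independent

Yes, independent


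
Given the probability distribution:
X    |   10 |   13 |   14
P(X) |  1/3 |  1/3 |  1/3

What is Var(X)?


E[X] = 37/3
E[X²] = 155
Var(X) = E[X²] - (E[X])² = 155 - 1369/9 = 26/9

Var(X) = 26/9 ≈ 2.8889


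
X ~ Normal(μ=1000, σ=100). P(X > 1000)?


z = (1000-1000)/100 = 0.0
P(X > 1000) = 1 - P(Z ≤ 0.0) = 1 - 0.5000 = 0.5000

P(X > 1000) ≈ 0.5000


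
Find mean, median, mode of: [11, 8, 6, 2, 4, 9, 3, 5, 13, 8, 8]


Sorted: [2, 3, 4, 5, 6, 8, 8, 8, 9, 11, 13]
Mean = 77/11 = 7
Median = 8
Freq: {11: 1, 8: 3, 6: 1, 2: 1, 4: 1, 9: 1, 3: 1, 5: 1, 13: 1}
Mode: [8]

Mean=7, Median=8, Mode=8


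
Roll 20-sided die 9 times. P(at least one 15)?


P(no 15)^9 = (19/20)^9 = 322687697779/512000000000
P(≥1) = 1 - 322687697779/512000000000 = 189312302221/512000000000

P = 189312302221/512000000000 ≈ 36.98%


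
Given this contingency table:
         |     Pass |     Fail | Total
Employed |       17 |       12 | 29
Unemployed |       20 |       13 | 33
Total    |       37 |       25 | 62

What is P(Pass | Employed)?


P(Pass | Employed) = 17/(17+12) = 17/29

P(Pass|Employed) = 17/29 ≈ 58.62%


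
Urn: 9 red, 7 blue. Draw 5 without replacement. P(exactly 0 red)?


Hypergeometric: C(9,0)×C(7,5)/C(16,5)
= 1×21/4368 = 1/208

P(X=0) = 1/208 ≈ 0.48%


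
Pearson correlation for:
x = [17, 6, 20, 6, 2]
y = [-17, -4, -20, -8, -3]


n=5, Σx=51, Σy=-52, Σxy=-767, Σx²=765, Σy²=778
r = (5×(-767) - 51×(-52))/√((5×765 - 51²)(5×778 - (-52)²))
= -1183/√(1224×1186) = -1183/√1451664 ≈ -1183/1204.8502 ≈ -0.9819

r ≈ -0.9819


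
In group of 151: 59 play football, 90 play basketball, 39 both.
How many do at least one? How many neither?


|A∪B| = 59+90-39 = 110
Neither = 151-110 = 41

At least one: 110; Neither: 41


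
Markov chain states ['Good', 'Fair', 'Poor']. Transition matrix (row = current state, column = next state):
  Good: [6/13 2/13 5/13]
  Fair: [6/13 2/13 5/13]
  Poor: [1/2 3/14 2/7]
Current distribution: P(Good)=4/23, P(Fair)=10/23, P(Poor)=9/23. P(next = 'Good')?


P(next=Good) = Σᵢ P(now=i)×P(i→Good)
= 4/23×6/13 + 10/23×6/13 + 9/23×1/2
= 24/299 + 60/299 + 9/46 = 285/598

P = 285/598 ≈ 0.4766


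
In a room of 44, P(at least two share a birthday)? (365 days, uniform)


P(all different) = Π(365-i)/365 for i=0..43
= 0.067115
P(match) = 1 - 0.067115 = 0.932885

P ≈ 0.9329 ≈ 93.29%


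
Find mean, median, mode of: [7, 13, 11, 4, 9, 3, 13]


Sorted: [3, 4, 7, 9, 11, 13, 13]
Mean = 60/7
Median = 9
Freq: {7: 1, 13: 2, 11: 1, 4: 1, 9: 1, 3: 1}
Mode: [13]

Mean=60/7, Median=9, Mode=13


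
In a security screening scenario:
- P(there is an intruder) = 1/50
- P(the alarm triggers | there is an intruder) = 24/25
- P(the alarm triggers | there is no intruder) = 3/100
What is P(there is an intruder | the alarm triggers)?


Using Bayes' theorem:
P(A|B) = P(B|A)·P(A) / P(B)

P(the alarm triggers) = 24/25 × 1/50 + 3/100 × 49/50
= 12/625 + 147/5000 = 243/5000

P(there is an intruder|the alarm triggers) = (12/625) / (243/5000) = 32/81

P(there is an intruder|the alarm triggers) = 32/81 ≈ 39.51%


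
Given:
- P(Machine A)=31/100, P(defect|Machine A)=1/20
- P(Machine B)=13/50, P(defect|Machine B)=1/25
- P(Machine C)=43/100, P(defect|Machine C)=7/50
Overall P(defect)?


P(B) = Σ P(B|Aᵢ)×P(Aᵢ)
  1/20×31/100 = 31/2000
  1/25×13/50 = 13/1250
  7/50×43/100 = 301/5000
Sum = 861/10000

P(defect) = 861/10000 ≈ 8.61%


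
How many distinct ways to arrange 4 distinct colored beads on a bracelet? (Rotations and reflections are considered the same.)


Free circular arrangements: rotations and reflections both identified.
(n-1)!/2 = 3!/2 = 6/2 = 3

3


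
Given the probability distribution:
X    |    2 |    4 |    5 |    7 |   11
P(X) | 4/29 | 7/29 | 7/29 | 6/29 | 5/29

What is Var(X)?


E[X] = 168/29
E[X²] = 1202/29
Var(X) = E[X²] - (E[X])² = 1202/29 - 28224/841 = 6634/841

Var(X) = 6634/841 ≈ 7.8882


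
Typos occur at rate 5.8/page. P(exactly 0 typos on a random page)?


Poisson(λ=5.8): P(X=0) = e^(-λ)×λ^k/k!
= e^(-5.8) × 5.8^0 / 0!
≈ 0.003027554745 × 1 / 1 ≈ 0.003028

P(X=0) ≈ 0.003028 ≈ 0.30%


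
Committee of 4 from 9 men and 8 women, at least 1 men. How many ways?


Count by #men:
  1M,3W: C(9,1)×C(8,3)=504
  2M,2W: C(9,2)×C(8,2)=1008
  3M,1W: C(9,3)×C(8,1)=672
  4M,0W: C(9,4)×C(8,0)=126
Total = 2310

2310


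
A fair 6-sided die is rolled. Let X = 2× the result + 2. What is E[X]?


E[die] = (1+6)/2 = 7/2
E[X] = 2×7/2 + 2 = 9

E[X] = 9


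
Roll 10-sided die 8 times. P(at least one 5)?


P(no 5)^8 = (9/10)^8 = 43046721/100000000
P(≥1) = 1 - 43046721/100000000 = 56953279/100000000

P = 56953279/100000000 ≈ 56.95%


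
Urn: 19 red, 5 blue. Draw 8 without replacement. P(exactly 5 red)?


Hypergeometric: C(19,5)×C(5,3)/C(24,8)
= 11628×10/735471 = 40/253

P(X=5) = 40/253 ≈ 15.81%


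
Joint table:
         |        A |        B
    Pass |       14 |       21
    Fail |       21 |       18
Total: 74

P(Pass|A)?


P(Pass|A) = 14/(14+21) = 14/35 = 2/5

P = 2/5 ≈ 40.00%


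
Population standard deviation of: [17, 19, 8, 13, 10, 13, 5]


Mean = 85/7
  (17-85/7)²=1156/49
  (19-85/7)²=2304/49
  (8-85/7)²=841/49
  (13-85/7)²=36/49
  (10-85/7)²=225/49
  (13-85/7)²=36/49
  (5-85/7)²=2500/49
Σ(x-μ)² = 1014/7
σ² = (1014/7)/7 = 1014/49

σ = √(1014/49) ≈ 4.5491


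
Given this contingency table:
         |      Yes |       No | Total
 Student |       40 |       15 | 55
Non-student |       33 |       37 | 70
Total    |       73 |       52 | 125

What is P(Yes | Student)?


P(Yes | Student) = 40/(40+15) = 40/55 = 8/11

P(Yes|Student) = 8/11 ≈ 72.73%


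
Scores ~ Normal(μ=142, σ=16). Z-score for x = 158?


z = (x - μ)/σ = (158 - 142)/16 = 1.0

z = 1.0


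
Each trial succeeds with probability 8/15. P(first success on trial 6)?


Geometric: P(X=6) = (1-p)^(k-1)×p = (7/15)^5×8/15 = 134456/11390625

P(X=6) = 134456/11390625 ≈ 1.18%


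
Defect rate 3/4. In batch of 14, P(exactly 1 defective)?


Binomial: P(X=1) = C(14,1)×p^1×(1-p)^13
= 14 × 3/4 × 1/67108864 = 21/134217728

P(X=1) = 21/134217728 ≈ 0.00%


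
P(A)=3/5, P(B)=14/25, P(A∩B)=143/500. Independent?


P(A)×P(B) = 42/125
P(A∩B) = 143/500
Not equal → NOT independent

No, not independent


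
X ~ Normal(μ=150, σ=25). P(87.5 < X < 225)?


z₁=(87.5-150)/25=-2.5, z₂=(225-150)/25=3.0
P = Φ(3.0) - Φ(-2.5) = 0.998650 - 0.006210 = 0.992440 ≈ 0.9924

P(87.5 < X < 225) ≈ 0.9924


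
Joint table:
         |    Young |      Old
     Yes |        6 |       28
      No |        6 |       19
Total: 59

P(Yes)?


P(Yes) = (6+28)/59 = 34/59

P(Yes) = 34/59 ≈ 57.63%


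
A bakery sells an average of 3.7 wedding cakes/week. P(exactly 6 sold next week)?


Poisson(λ=3.7): P(X=6) = e^(-λ)×λ^k/k!
= e^(-3.7) × 3.7^6 / 6!
≈ 0.02472352647 × 2565.726409 / 720 ≈ 0.088103

P(X=6) ≈ 0.088103 ≈ 8.81%


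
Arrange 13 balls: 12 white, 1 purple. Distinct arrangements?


13!/(12!×1!) = 13

13


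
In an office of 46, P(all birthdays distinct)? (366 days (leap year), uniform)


P(all different) = Π(366-i)/366 for i=0..45
= (366/366)×(365/366)×...×(321/366)
= 0.052187

P ≈ 0.0522 ≈ 5.22%


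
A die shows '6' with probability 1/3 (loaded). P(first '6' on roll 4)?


Geometric: P(X=4) = (1-p)^(k-1)×p = (2/3)^3×1/3 = 8/81

P(X=4) = 8/81 ≈ 9.88%


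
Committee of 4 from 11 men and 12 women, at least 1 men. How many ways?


Count by #men:
  1M,3W: C(11,1)×C(12,3)=2420
  2M,2W: C(11,2)×C(12,2)=3630
  3M,1W: C(11,3)×C(12,1)=1980
  4M,0W: C(11,4)×C(12,0)=330
Total = 8360

8360


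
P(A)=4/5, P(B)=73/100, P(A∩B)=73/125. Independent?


P(A)×P(B) = 73/125
P(A∩B) = 73/125
Equal ✓ → Independent

Yes, independent


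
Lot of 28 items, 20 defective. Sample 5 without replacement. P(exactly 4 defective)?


Hypergeometric: C(20,4)×C(8,1)/C(28,5)
= 4845×8/98280 = 323/819

P(X=4) = 323/819 ≈ 39.44%


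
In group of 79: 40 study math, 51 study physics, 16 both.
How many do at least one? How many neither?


|A∪B| = 40+51-16 = 75
Neither = 79-75 = 4

At least one: 75; Neither: 4


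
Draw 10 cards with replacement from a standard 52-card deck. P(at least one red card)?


P(not a red card) = 26/52 = 1/2
P(none in 10 draws) = (1/2)^10 = 1/1024
P(≥1 red card) = 1 - 1/1024 = 1023/1024

P = 1023/1024 ≈ 99.90%


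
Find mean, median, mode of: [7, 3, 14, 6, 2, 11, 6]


Sorted: [2, 3, 6, 6, 7, 11, 14]
Mean = 49/7 = 7
Median = 6
Freq: {7: 1, 3: 1, 14: 1, 6: 2, 2: 1, 11: 1}
Mode: [6]

Mean=7, Median=6, Mode=6


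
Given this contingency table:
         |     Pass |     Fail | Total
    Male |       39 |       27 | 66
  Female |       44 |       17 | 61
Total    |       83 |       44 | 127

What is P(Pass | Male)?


P(Pass | Male) = 39/(39+27) = 39/66 = 13/22

P(Pass|Male) = 13/22 ≈ 59.09%


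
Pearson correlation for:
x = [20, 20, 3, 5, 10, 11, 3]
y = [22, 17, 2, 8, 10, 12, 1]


n=7, Σx=72, Σy=72, Σxy=1061, Σx²=1064, Σy²=1086
r = (7×1061 - 72×72)/√((7×1064 - 72²)(7×1086 - 72²))
= 2243/√(2264×2418) = 2243/√5474352 ≈ 2243/2339.7333 ≈ 0.9587

r ≈ 0.9587


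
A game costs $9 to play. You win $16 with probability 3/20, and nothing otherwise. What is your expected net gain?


E[gain] = (16-9)×3/20 + (-9)×17/20
= 21/20 - 153/20 = -33/5

Expected net gain = $-33/5 ≈ $-6.60


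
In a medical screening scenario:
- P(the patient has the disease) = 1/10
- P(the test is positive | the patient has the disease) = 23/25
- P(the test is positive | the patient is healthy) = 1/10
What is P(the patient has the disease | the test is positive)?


Using Bayes' theorem:
P(A|B) = P(B|A)·P(A) / P(B)

P(the test is positive) = 23/25 × 1/10 + 1/10 × 9/10
= 23/250 + 9/100 = 91/500

P(the patient has the disease|the test is positive) = (23/250) / (91/500) = 46/91

P(the patient has the disease|the test is positive) = 46/91 ≈ 50.55%


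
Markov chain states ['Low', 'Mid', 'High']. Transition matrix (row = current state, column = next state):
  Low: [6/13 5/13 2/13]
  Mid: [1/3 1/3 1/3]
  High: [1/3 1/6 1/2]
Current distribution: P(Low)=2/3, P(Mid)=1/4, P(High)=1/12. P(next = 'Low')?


P(next=Low) = Σᵢ P(now=i)×P(i→Low)
= 2/3×6/13 + 1/4×1/3 + 1/12×1/3
= 4/13 + 1/12 + 1/36 = 49/117

P = 49/117 ≈ 0.4188


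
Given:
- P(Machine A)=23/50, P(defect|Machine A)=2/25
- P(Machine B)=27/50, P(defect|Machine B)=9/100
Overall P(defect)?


P(B) = Σ P(B|Aᵢ)×P(Aᵢ)
  2/25×23/50 = 23/625
  9/100×27/50 = 243/5000
Sum = 427/5000

P(defect) = 427/5000 ≈ 8.54%


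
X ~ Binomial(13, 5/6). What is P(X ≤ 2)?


P(X ≤ 2) = Σ P(X=i) for i=0..2
P(X=0) = 1/13060694016
P(X=1) = 65/13060694016
P(X=2) = 325/2176782336
Sum = 7/45349632

P(X ≤ 2) = 7/45349632 ≈ 0.00%


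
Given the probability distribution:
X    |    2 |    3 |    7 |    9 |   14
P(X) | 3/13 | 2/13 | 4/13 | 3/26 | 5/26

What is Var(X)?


E[X] = 177/26
E[X²] = 1675/26
Var(X) = E[X²] - (E[X])² = 1675/26 - 31329/676 = 12221/676

Var(X) = 12221/676 ≈ 18.0784


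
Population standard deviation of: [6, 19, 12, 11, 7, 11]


Mean = 66/6 = 11
  (6-11)²=25
  (19-11)²=64
  (12-11)²=1
  (11-11)²=0
  (7-11)²=16
  (11-11)²=0
Σ(x-μ)² = 106
σ² = 106/6 = 53/3

σ = √(53/3) ≈ 4.2032


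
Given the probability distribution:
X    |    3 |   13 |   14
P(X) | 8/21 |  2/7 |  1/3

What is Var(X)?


E[X] = 200/21
E[X²] = 2458/21
Var(X) = E[X²] - (E[X])² = 2458/21 - 40000/441 = 11618/441

Var(X) = 11618/441 ≈ 26.3447


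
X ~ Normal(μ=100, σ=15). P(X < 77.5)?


z = (77.5-100)/15 = -1.5
P(Z < -1.5) = 0.0668

P(X < 77.5) ≈ 0.0668


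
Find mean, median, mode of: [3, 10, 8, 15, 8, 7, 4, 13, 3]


Sorted: [3, 3, 4, 7, 8, 8, 10, 13, 15]
Mean = 71/9
Median = 8
Freq: {3: 2, 10: 1, 8: 2, 15: 1, 7: 1, 4: 1, 13: 1}
Mode: [3, 8]

Mean=71/9, Median=8, Mode=[3, 8]


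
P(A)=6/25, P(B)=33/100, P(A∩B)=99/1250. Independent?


P(A)×P(B) = 99/1250
P(A∩B) = 99/1250
Equal ✓ → Independent

Yes, independent


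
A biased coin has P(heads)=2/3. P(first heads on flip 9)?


Geometric: P(X=9) = (1-p)^(k-1)×p = (1/3)^8×2/3 = 2/19683

P(X=9) = 2/19683 ≈ 0.01%


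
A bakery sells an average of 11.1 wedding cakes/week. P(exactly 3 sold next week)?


Poisson(λ=11.1): P(X=3) = e^(-λ)×λ^k/k!
= e^(-11.1) × 11.1^3 / 3!
≈ 1.511232382e-05 × 1367.631 / 6 ≈ 0.003445

P(X=3) ≈ 0.003445 ≈ 0.34%


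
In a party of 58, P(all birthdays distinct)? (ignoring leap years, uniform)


P(all different) = Π(365-i)/365 for i=0..57
= (365/365)×(364/365)×...×(308/365)
= 0.008335

P ≈ 0.0083 ≈ 0.83%


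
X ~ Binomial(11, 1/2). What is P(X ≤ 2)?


P(X ≤ 2) = Σ P(X=i) for i=0..2
P(X=0) = 1/2048
P(X=1) = 11/2048
P(X=2) = 55/2048
Sum = 67/2048

P(X ≤ 2) = 67/2048 ≈ 3.27%


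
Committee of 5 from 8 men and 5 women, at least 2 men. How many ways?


Count by #men:
  2M,3W: C(8,2)×C(5,3)=280
  3M,2W: C(8,3)×C(5,2)=560
  4M,1W: C(8,4)×C(5,1)=350
  5M,0W: C(8,5)×C(5,0)=56
Total = 1246

1246


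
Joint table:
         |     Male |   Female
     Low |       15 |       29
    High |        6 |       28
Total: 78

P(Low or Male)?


P(Low∨Male) = P(Low) + P(Male) - P(Low∧Male)
= (44 + 21 - 15)/78 = 50/78 = 25/39

P = 25/39 ≈ 64.10%


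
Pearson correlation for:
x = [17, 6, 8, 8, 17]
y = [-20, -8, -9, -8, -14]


n=5, Σx=56, Σy=-59, Σxy=-762, Σx²=742, Σy²=805
r = (5×(-762) - 56×(-59))/√((5×742 - 56²)(5×805 - (-59)²))
= -506/√(574×544) = -506/√312256 ≈ -506/558.7987 ≈ -0.9055

r ≈ -0.9055


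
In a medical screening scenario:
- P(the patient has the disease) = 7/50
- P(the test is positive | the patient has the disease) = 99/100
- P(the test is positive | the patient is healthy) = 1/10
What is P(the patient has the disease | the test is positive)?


Using Bayes' theorem:
P(A|B) = P(B|A)·P(A) / P(B)

P(the test is positive) = 99/100 × 7/50 + 1/10 × 43/50
= 693/5000 + 43/500 = 1123/5000

P(the patient has the disease|the test is positive) = (693/5000) / (1123/5000) = 693/1123

P(the patient has the disease|the test is positive) = 693/1123 ≈ 61.71%


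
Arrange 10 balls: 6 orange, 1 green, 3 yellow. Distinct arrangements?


10!/(6!×1!×3!) = 840

840


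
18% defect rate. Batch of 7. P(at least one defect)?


P(all good) = (41/50)^7 = 194754273881/781250000000
P(≥1 defect) = 586495726119/781250000000

P = 586495726119/781250000000 ≈ 75.07%


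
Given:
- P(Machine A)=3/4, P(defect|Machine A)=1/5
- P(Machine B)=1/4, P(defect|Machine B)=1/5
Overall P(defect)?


P(B) = Σ P(B|Aᵢ)×P(Aᵢ)
  1/5×3/4 = 3/20
  1/5×1/4 = 1/20
Sum = 1/5

P(defect) = 1/5 ≈ 20.00%


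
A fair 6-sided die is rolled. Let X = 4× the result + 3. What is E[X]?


E[die] = (1+6)/2 = 7/2
E[X] = 4×7/2 + 3 = 17

E[X] = 17


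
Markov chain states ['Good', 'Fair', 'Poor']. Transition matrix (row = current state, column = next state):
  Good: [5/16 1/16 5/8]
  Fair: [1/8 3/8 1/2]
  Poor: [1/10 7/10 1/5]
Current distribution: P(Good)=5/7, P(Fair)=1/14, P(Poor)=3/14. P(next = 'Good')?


P(next=Good) = Σᵢ P(now=i)×P(i→Good)
= 5/7×5/16 + 1/14×1/8 + 3/14×1/10
= 25/112 + 1/112 + 3/140 = 71/280

P = 71/280 ≈ 0.2536


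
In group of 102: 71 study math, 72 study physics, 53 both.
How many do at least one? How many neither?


|A∪B| = 71+72-53 = 90
Neither = 102-90 = 12

At least one: 90; Neither: 12


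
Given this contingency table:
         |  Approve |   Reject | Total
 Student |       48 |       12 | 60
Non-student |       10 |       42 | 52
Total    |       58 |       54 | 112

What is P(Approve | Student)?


P(Approve | Student) = 48/(48+12) = 48/60 = 4/5

P(Approve|Student) = 4/5 ≈ 80.00%


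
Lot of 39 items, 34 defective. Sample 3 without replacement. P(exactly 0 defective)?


Hypergeometric: C(34,0)×C(5,3)/C(39,3)
= 1×10/9139 = 10/9139

P(X=0) = 10/9139 ≈ 0.11%


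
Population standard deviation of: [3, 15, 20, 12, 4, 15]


Mean = 69/6 = 23/2
  (3-23/2)²=289/4
  (15-23/2)²=49/4
  (20-23/2)²=289/4
  (12-23/2)²=1/4
  (4-23/2)²=225/4
  (15-23/2)²=49/4
Σ(x-μ)² = 451/2
σ² = (451/2)/6 = 451/12

σ = √(451/12) ≈ 6.1305


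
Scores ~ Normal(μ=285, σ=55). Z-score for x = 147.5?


z = (x - μ)/σ = (147.5 - 285)/55 = -2.5

z = -2.5


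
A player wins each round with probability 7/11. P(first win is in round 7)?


Geometric: P(X=7) = (1-p)^(k-1)×p = (4/11)^6×7/11 = 28672/19487171

P(X=7) = 28672/19487171 ≈ 0.15%


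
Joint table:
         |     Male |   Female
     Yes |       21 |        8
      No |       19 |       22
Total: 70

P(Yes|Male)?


P(Yes|Male) = 21/(21+19) = 21/40

P = 21/40 ≈ 52.50%


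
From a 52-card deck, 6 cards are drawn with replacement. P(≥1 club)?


P(not a club) = 39/52 = 3/4
P(none in 6 draws) = (3/4)^6 = 729/4096
P(≥1 club) = 1 - 729/4096 = 3367/4096

P = 3367/4096 ≈ 82.20%


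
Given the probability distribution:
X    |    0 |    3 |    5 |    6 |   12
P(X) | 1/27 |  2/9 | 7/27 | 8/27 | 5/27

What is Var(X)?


E[X] = 161/27
E[X²] = 1237/27
Var(X) = E[X²] - (E[X])² = 1237/27 - 25921/729 = 7478/729

Var(X) = 7478/729 ≈ 10.2579


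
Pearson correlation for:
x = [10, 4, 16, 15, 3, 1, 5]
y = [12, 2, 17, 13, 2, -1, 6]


n=7, Σx=54, Σy=51, Σxy=630, Σx²=632, Σy²=647
r = (7×630 - 54×51)/√((7×632 - 54²)(7×647 - 51²))
= 1656/√(1508×1928) = 1656/√2907424 ≈ 1656/1705.1170 ≈ 0.9712

r ≈ 0.9712


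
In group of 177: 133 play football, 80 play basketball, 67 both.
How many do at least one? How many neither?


|A∪B| = 133+80-67 = 146
Neither = 177-146 = 31

At least one: 146; Neither: 31


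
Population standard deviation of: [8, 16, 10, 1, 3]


Mean = 38/5
  (8-38/5)²=4/25
  (16-38/5)²=1764/25
  (10-38/5)²=144/25
  (1-38/5)²=1089/25
  (3-38/5)²=529/25
Σ(x-μ)² = 706/5
σ² = (706/5)/5 = 706/25

σ = √(706/25) ≈ 5.3141


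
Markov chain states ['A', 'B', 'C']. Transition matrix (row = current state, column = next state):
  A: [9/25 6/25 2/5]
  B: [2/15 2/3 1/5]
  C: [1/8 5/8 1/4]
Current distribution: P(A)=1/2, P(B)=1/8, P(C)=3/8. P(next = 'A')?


P(next=A) = Σᵢ P(now=i)×P(i→A)
= 1/2×9/25 + 1/8×2/15 + 3/8×1/8
= 9/50 + 1/60 + 3/64 = 1169/4800

P = 1169/4800 ≈ 0.2435


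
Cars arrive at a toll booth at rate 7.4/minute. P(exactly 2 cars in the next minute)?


Poisson(λ=7.4): P(X=2) = e^(-λ)×λ^k/k!
= e^(-7.4) × 7.4^2 / 2!
≈ 0.0006112527611 × 54.76 / 2 ≈ 0.016736

P(X=2) ≈ 0.016736 ≈ 1.67%


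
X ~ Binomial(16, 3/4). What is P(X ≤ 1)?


P(X ≤ 1) = Σ P(X=i) for i=0..1
P(X=0) = 1/4294967296
P(X=1) = 3/268435456
Sum = 49/4294967296

P(X ≤ 1) = 49/4294967296 ≈ 0.00%


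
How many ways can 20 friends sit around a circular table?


Circular arrangements of 20 distinct objects: fix one position to break rotational symmetry.
(n-1)! = 19! = 121645100408832000

121645100408832000


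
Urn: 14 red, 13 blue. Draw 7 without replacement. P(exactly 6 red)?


Hypergeometric: C(14,6)×C(13,1)/C(27,7)
= 3003×13/888030 = 91/2070

P(X=6) = 91/2070 ≈ 4.40%


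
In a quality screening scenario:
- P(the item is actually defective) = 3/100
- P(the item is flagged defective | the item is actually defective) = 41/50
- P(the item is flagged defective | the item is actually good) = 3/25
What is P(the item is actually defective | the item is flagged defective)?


Using Bayes' theorem:
P(A|B) = P(B|A)·P(A) / P(B)

P(the item is flagged defective) = 41/50 × 3/100 + 3/25 × 97/100
= 123/5000 + 291/2500 = 141/1000

P(the item is actually defective|the item is flagged defective) = (123/5000) / (141/1000) = 41/235

P(the item is actually defective|the item is flagged defective) = 41/235 ≈ 17.45%


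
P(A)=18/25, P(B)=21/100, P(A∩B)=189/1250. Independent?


P(A)×P(B) = 189/1250
P(A∩B) = 189/1250
Equal ✓ → Independent

Yes, independent


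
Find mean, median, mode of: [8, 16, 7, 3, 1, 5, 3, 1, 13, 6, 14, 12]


Sorted: [1, 1, 3, 3, 5, 6, 7, 8, 12, 13, 14, 16]
Mean = 89/12
Median = 13/2
Freq: {8: 1, 16: 1, 7: 1, 3: 2, 1: 2, 5: 1, 13: 1, 6: 1, 14: 1, 12: 1}
Mode: [1, 3]

Mean=89/12, Median=13/2, Mode=[1, 3]


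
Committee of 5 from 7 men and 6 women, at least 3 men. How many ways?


Count by #men:
  3M,2W: C(7,3)×C(6,2)=525
  4M,1W: C(7,4)×C(6,1)=210
  5M,0W: C(7,5)×C(6,0)=21
Total = 756

756


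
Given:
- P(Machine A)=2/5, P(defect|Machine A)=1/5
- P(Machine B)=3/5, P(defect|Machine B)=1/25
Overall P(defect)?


P(B) = Σ P(B|Aᵢ)×P(Aᵢ)
  1/5×2/5 = 2/25
  1/25×3/5 = 3/125
Sum = 13/125

P(defect) = 13/125 ≈ 10.40%


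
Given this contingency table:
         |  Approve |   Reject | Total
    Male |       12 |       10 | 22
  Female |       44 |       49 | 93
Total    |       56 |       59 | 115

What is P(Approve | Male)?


P(Approve | Male) = 12/(12+10) = 12/22 = 6/11

P(Approve|Male) = 6/11 ≈ 54.55%


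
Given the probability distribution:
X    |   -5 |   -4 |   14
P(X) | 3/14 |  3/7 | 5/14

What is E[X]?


E[X] = Σ x·P(X=x)
= (-5)×(3/14) + (-4)×(3/7) + (14)×(5/14)
= 31/14

E[X] = 31/14


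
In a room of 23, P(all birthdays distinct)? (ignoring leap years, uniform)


P(all different) = Π(365-i)/365 for i=0..22
= (365/365)×(364/365)×...×(343/365)
= 0.492703

P ≈ 0.4927 ≈ 49.27%


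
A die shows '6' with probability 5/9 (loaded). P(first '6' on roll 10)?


Geometric: P(X=10) = (1-p)^(k-1)×p = (4/9)^9×5/9 = 1310720/3486784401

P(X=10) = 1310720/3486784401 ≈ 0.04%


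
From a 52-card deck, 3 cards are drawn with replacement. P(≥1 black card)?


P(not a black card) = 26/52 = 1/2
P(none in 3 draws) = (1/2)^3 = 1/8
P(≥1 black card) = 1 - 1/8 = 7/8

P = 7/8 ≈ 87.50%


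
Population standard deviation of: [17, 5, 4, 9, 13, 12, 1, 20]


Mean = 81/8
  (17-81/8)²=3025/64
  (5-81/8)²=1681/64
  (4-81/8)²=2401/64
  (9-81/8)²=81/64
  (13-81/8)²=529/64
  (12-81/8)²=225/64
  (1-81/8)²=5329/64
  (20-81/8)²=6241/64
Σ(x-μ)² = 2439/8
σ² = (2439/8)/8 = 2439/64

σ = √(2439/64) ≈ 6.1733


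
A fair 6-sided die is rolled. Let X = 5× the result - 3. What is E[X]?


E[die] = (1+6)/2 = 7/2
E[X] = 5×7/2 - 3 = 29/2

E[X] = 29/2


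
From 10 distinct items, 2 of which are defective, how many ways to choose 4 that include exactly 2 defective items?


Choose 2 of the 2 defective items and 2 of the other 8 items:
C(2,2)×C(8,2) = 1×28 = 28

28


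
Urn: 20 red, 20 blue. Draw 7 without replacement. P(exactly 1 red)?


Hypergeometric: C(20,1)×C(20,6)/C(40,7)
= 20×38760/18643560 = 20/481

P(X=1) = 20/481 ≈ 4.16%


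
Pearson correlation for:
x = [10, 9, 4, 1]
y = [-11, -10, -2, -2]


n=4, Σx=24, Σy=-25, Σxy=-210, Σx²=198, Σy²=229
r = (4×(-210) - 24×(-25))/√((4×198 - 24²)(4×229 - (-25)²))
= -240/√(216×291) = -240/√62856 ≈ -240/250.7110 ≈ -0.9573

r ≈ -0.9573


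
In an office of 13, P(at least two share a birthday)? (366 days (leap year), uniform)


P(all different) = Π(366-i)/366 for i=0..12
= 0.806071
P(match) = 1 - 0.806071 = 0.193929

P ≈ 0.1939 ≈ 19.39%


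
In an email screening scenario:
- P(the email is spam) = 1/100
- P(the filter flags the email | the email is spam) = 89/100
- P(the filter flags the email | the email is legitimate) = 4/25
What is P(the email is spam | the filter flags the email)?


Using Bayes' theorem:
P(A|B) = P(B|A)·P(A) / P(B)

P(the filter flags the email) = 89/100 × 1/100 + 4/25 × 99/100
= 89/10000 + 99/625 = 1673/10000

P(the email is spam|the filter flags the email) = (89/10000) / (1673/10000) = 89/1673

P(the email is spam|the filter flags the email) = 89/1673 ≈ 5.32%


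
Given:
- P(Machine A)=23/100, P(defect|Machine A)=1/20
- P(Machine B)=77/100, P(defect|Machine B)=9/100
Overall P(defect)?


P(B) = Σ P(B|Aᵢ)×P(Aᵢ)
  1/20×23/100 = 23/2000
  9/100×77/100 = 693/10000
Sum = 101/1250

P(defect) = 101/1250 ≈ 8.08%


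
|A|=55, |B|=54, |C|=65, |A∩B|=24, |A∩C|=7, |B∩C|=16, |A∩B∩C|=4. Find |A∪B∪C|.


|A∪B∪C| = 55+54+65-24-7-16+4 = 131

|A∪B∪C| = 131


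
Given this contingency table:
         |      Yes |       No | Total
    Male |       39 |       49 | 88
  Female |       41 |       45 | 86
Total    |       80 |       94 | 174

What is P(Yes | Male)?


P(Yes | Male) = 39/(39+49) = 39/88

P(Yes|Male) = 39/88 ≈ 44.32%


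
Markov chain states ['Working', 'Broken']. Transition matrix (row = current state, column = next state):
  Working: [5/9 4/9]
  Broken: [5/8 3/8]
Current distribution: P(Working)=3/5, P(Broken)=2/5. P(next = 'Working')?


P(next=Working) = Σᵢ P(now=i)×P(i→Working)
= 3/5×5/9 + 2/5×5/8
= 1/3 + 1/4 = 7/12

P = 7/12 ≈ 0.5833


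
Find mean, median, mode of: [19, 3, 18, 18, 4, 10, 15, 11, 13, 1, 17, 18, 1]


Sorted: [1, 1, 3, 4, 10, 11, 13, 15, 17, 18, 18, 18, 19]
Mean = 148/13
Median = 13
Freq: {19: 1, 3: 1, 18: 3, 4: 1, 10: 1, 15: 1, 11: 1, 13: 1, 1: 2, 17: 1}
Mode: [18]

Mean=148/13, Median=13, Mode=18


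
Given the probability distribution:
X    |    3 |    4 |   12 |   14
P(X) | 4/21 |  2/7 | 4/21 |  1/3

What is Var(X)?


E[X] = 26/3
E[X²] = 2080/21
Var(X) = E[X²] - (E[X])² = 2080/21 - 676/9 = 1508/63

Var(X) = 1508/63 ≈ 23.9365


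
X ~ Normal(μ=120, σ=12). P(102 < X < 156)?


z₁=(102-120)/12=-1.5, z₂=(156-120)/12=3.0
P = Φ(3.0) - Φ(-1.5) = 0.998650 - 0.066807 = 0.931843 ≈ 0.9318

P(102 < X < 156) ≈ 0.9318


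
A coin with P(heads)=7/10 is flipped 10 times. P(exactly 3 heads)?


Binomial: P(X=3) = C(10,3)×p^3×(1-p)^7
= 120 × 343/1000 × 2187/10000000 = 2250423/250000000

P(X=3) = 2250423/250000000 ≈ 0.90%


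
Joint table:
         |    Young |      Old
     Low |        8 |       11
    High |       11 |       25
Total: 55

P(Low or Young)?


P(Low∨Young) = P(Low) + P(Young) - P(Low∧Young)
= (19 + 19 - 8)/55 = 30/55 = 6/11

P = 6/11 ≈ 54.55%


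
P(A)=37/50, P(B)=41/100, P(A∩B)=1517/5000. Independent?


P(A)×P(B) = 1517/5000
P(A∩B) = 1517/5000
Equal ✓ → Independent

Yes, independent


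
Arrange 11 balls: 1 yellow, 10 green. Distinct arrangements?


11!/(1!×10!) = 11

11


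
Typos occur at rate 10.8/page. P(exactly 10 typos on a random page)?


Poisson(λ=10.8): P(X=10) = e^(-λ)×λ^k/k!
= e^(-10.8) × 10.8^10 / 10!
≈ 2.039950341e-05 × 21589249972.7 / 3628800 ≈ 0.121365

P(X=10) ≈ 0.121365 ≈ 12.14%


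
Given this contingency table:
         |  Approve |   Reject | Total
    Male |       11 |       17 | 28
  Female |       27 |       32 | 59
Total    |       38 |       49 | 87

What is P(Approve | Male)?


P(Approve | Male) = 11/(11+17) = 11/28

P(Approve|Male) = 11/28 ≈ 39.29%


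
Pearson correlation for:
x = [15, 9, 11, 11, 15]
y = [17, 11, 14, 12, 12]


n=5, Σx=61, Σy=66, Σxy=820, Σx²=773, Σy²=894
r = (5×820 - 61×66)/√((5×773 - 61²)(5×894 - 66²))
= 74/√(144×114) = 74/√16416 ≈ 74/128.1249 ≈ 0.5776

r ≈ 0.5776


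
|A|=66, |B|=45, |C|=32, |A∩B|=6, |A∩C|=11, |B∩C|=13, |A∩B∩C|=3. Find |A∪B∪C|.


|A∪B∪C| = 66+45+32-6-11-13+3 = 116

|A∪B∪C| = 116


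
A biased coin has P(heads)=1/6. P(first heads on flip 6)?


Geometric: P(X=6) = (1-p)^(k-1)×p = (5/6)^5×1/6 = 3125/46656

P(X=6) = 3125/46656 ≈ 6.70%


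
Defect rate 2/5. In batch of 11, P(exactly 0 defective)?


Binomial: P(X=0) = C(11,0)×p^0×(1-p)^11
= 1 × 1 × 177147/48828125 = 177147/48828125

P(X=0) = 177147/48828125 ≈ 0.36%


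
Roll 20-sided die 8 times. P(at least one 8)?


P(no 8)^8 = (19/20)^8 = 16983563041/25600000000
P(≥1) = 1 - 16983563041/25600000000 = 8616436959/25600000000

P = 8616436959/25600000000 ≈ 33.66%


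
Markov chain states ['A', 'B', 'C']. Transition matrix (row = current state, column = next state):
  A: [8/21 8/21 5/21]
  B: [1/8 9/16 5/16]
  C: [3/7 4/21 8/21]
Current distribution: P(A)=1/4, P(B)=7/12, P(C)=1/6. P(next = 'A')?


P(next=A) = Σᵢ P(now=i)×P(i→A)
= 1/4×8/21 + 7/12×1/8 + 1/6×3/7
= 2/21 + 7/96 + 1/14 = 23/96

P = 23/96 ≈ 0.2396


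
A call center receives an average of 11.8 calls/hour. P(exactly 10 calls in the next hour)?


Poisson(λ=11.8): P(X=10) = e^(-λ)×λ^k/k!
= e^(-11.8) × 11.8^10 / 10!
≈ 7.504557915e-06 × 52338355538 / 3628800 ≈ 0.108239

P(X=10) ≈ 0.108239 ≈ 10.82%


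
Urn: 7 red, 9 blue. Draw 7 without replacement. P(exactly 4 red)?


Hypergeometric: C(7,4)×C(9,3)/C(16,7)
= 35×84/11440 = 147/572

P(X=4) = 147/572 ≈ 25.70%


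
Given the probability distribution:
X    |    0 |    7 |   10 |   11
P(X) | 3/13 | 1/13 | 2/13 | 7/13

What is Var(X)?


E[X] = 8
E[X²] = 1096/13
Var(X) = E[X²] - (E[X])² = 1096/13 - 64 = 264/13

Var(X) = 264/13 ≈ 20.3077


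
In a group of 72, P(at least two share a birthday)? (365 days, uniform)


P(all different) = Π(365-i)/365 for i=0..71
= 0.000547
P(match) = 1 - 0.000547 = 0.999453

P ≈ 0.9995 ≈ 99.95%


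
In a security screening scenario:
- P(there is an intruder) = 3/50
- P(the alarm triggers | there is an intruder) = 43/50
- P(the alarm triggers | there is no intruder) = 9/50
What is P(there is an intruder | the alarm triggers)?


Using Bayes' theorem:
P(A|B) = P(B|A)·P(A) / P(B)

P(the alarm triggers) = 43/50 × 3/50 + 9/50 × 47/50
= 129/2500 + 423/2500 = 138/625

P(there is an intruder|the alarm triggers) = (129/2500) / (138/625) = 43/184

P(there is an intruder|the alarm triggers) = 43/184 ≈ 23.37%


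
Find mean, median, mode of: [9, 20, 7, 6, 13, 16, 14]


Sorted: [6, 7, 9, 13, 14, 16, 20]
Mean = 85/7
Median = 13
Freq: {9: 1, 20: 1, 7: 1, 6: 1, 13: 1, 16: 1, 14: 1}
Mode: No mode

Mean=85/7, Median=13, Mode=No mode


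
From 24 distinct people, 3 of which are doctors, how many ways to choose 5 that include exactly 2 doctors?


Choose 2 of the 3 doctors and 3 of the other 21 people:
C(3,2)×C(21,3) = 3×1330 = 3990

3990


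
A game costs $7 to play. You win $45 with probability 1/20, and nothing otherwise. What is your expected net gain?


E[gain] = (45-7)×1/20 + (-7)×19/20
= 19/10 - 133/20 = -19/4

Expected net gain = $-19/4 ≈ $-4.75


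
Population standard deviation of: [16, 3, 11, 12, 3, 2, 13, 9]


Mean = 69/8
  (16-69/8)²=3481/64
  (3-69/8)²=2025/64
  (11-69/8)²=361/64
  (12-69/8)²=729/64
  (3-69/8)²=2025/64
  (2-69/8)²=2809/64
  (13-69/8)²=1225/64
  (9-69/8)²=9/64
Σ(x-μ)² = 1583/8
σ² = (1583/8)/8 = 1583/64

σ = √(1583/64) ≈ 4.9734


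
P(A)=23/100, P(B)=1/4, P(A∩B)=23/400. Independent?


P(A)×P(B) = 23/400
P(A∩B) = 23/400
Equal ✓ → Independent

Yes, independent


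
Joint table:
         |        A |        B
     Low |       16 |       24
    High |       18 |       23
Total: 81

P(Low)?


P(Low) = (16+24)/81 = 40/81

P(Low) = 40/81 ≈ 49.38%


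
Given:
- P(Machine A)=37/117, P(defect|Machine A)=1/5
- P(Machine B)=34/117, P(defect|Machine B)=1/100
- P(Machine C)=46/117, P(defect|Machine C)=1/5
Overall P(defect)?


P(B) = Σ P(B|Aᵢ)×P(Aᵢ)
  1/5×37/117 = 37/585
  1/100×34/117 = 17/5850
  1/5×46/117 = 46/585
Sum = 847/5850

P(defect) = 847/5850 ≈ 14.48%


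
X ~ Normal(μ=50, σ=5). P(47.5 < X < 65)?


z₁=(47.5-50)/5=-0.5, z₂=(65-50)/5=3.0
P = Φ(3.0) - Φ(-0.5) = 0.998650 - 0.308538 = 0.690112 ≈ 0.6901

P(47.5 < X < 65) ≈ 0.6901


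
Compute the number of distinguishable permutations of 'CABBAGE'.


Letters: 7, freq: {'C': 1, 'A': 2, 'B': 2, 'G': 1, 'E': 1}
7!/(1!×2!×2!×1!×1!) = 5040/4 = 1260

1260


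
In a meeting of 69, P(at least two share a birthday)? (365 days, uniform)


P(all different) = Π(365-i)/365 for i=0..68
= 0.001036
P(match) = 1 - 0.001036 = 0.998964

P ≈ 0.9990 ≈ 99.90%


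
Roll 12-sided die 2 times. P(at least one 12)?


P(no 12)^2 = (11/12)^2 = 121/144
P(≥1) = 1 - 121/144 = 23/144

P = 23/144 ≈ 15.97%


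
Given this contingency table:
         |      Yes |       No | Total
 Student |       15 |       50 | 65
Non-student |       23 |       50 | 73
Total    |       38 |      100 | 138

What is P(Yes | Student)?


P(Yes | Student) = 15/(15+50) = 15/65 = 3/13

P(Yes|Student) = 3/13 ≈ 23.08%


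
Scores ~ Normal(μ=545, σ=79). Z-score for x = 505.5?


z = (x - μ)/σ = (505.5 - 545)/79 = -0.5

z = -0.5


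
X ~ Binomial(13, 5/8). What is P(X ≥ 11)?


P(X ≥ 11) = Σ P(X=i) for i=11..13
P(X=11) = 17138671875/274877906944
P(X=12) = 9521484375/549755813888
P(X=13) = 1220703125/549755813888
Sum = 22509765625/274877906944

P(X ≥ 11) = 22509765625/274877906944 ≈ 8.19%


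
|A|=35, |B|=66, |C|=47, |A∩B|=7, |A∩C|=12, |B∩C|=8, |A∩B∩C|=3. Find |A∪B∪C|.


|A∪B∪C| = 35+66+47-7-12-8+3 = 124

|A∪B∪C| = 124


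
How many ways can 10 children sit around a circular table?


Circular arrangements of 10 distinct objects: fix one position to break rotational symmetry.
(n-1)! = 9! = 362880

362880


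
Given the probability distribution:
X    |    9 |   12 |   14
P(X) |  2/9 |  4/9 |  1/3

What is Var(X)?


E[X] = 12
E[X²] = 442/3
Var(X) = E[X²] - (E[X])² = 442/3 - 144 = 10/3

Var(X) = 10/3 ≈ 3.3333


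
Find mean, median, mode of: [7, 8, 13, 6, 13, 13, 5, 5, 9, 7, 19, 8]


Sorted: [5, 5, 6, 7, 7, 8, 8, 9, 13, 13, 13, 19]
Mean = 113/12
Median = 8
Freq: {7: 2, 8: 2, 13: 3, 6: 1, 5: 2, 9: 1, 19: 1}
Mode: [13]

Mean=113/12, Median=8, Mode=13


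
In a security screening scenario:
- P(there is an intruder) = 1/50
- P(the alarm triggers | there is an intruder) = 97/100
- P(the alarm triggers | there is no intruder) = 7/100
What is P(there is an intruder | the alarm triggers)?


Using Bayes' theorem:
P(A|B) = P(B|A)·P(A) / P(B)

P(the alarm triggers) = 97/100 × 1/50 + 7/100 × 49/50
= 97/5000 + 343/5000 = 11/125

P(there is an intruder|the alarm triggers) = (97/5000) / (11/125) = 97/440

P(there is an intruder|the alarm triggers) = 97/440 ≈ 22.05%


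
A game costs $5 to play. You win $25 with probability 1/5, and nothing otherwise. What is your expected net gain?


E[gain] = (25-5)×1/5 + (-5)×4/5
= 4 - 4 = 0

Expected net gain = $0 ≈ $0.00


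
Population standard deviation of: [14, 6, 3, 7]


Mean = 30/4 = 15/2
  (14-15/2)²=169/4
  (6-15/2)²=9/4
  (3-15/2)²=81/4
  (7-15/2)²=1/4
Σ(x-μ)² = 65
σ² = 65/4

σ = √(65/4) ≈ 4.0311


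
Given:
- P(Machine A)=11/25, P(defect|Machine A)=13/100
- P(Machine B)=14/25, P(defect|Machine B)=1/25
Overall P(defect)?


P(B) = Σ P(B|Aᵢ)×P(Aᵢ)
  13/100×11/25 = 143/2500
  1/25×14/25 = 14/625
Sum = 199/2500

P(defect) = 199/2500 ≈ 7.96%


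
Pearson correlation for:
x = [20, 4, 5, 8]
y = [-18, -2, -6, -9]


n=4, Σx=37, Σy=-35, Σxy=-470, Σx²=505, Σy²=445
r = (4×(-470) - 37×(-35))/√((4×505 - 37²)(4×445 - (-35)²))
= -585/√(651×555) = -585/√361305 ≈ -585/601.0865 ≈ -0.9732

r ≈ -0.9732


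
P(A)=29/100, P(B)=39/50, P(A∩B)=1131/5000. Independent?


P(A)×P(B) = 1131/5000
P(A∩B) = 1131/5000
Equal ✓ → Independent

Yes, independent


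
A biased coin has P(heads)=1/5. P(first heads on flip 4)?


Geometric: P(X=4) = (1-p)^(k-1)×p = (4/5)^3×1/5 = 64/625

P(X=4) = 64/625 ≈ 10.24%


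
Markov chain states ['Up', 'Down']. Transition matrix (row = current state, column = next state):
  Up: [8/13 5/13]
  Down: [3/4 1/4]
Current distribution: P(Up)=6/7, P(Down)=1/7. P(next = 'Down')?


P(next=Down) = Σᵢ P(now=i)×P(i→Down)
= 6/7×5/13 + 1/7×1/4
= 30/91 + 1/28 = 19/52

P = 19/52 ≈ 0.3654


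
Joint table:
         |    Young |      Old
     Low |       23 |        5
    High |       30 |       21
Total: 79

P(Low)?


P(Low) = (23+5)/79 = 28/79

P(Low) = 28/79 ≈ 35.44%


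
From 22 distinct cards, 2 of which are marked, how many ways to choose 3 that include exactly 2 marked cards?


Choose 2 of the 2 marked cards and 1 of the other 20 cards:
C(2,2)×C(20,1) = 1×20 = 20

20


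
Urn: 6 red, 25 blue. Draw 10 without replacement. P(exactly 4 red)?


Hypergeometric: C(6,4)×C(25,6)/C(31,10)
= 15×177100/44352165 = 700/11687

P(X=4) = 700/11687 ≈ 5.99%


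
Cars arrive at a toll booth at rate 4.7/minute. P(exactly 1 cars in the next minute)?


Poisson(λ=4.7): P(X=1) = e^(-λ)×λ^k/k!
= e^(-4.7) × 4.7^1 / 1!
≈ 0.009095277102 × 4.7 / 1 ≈ 0.042748

P(X=1) ≈ 0.042748 ≈ 4.27%


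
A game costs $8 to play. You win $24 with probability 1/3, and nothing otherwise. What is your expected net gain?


E[gain] = (24-8)×1/3 + (-8)×2/3
= 16/3 - 16/3 = 0

Expected net gain = $0 ≈ $0.00


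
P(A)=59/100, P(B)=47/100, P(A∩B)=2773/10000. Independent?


P(A)×P(B) = 2773/10000
P(A∩B) = 2773/10000
Equal ✓ → Independent

Yes, independent


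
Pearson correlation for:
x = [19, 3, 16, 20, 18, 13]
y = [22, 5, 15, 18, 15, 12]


n=6, Σx=89, Σy=87, Σxy=1459, Σx²=1519, Σy²=1427
r = (6×1459 - 89×87)/√((6×1519 - 89²)(6×1427 - 87²))
= 1011/√(1193×993) = 1011/√1184649 ≈ 1011/1088.4158 ≈ 0.9289

r ≈ 0.9289


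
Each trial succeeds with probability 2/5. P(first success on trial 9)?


Geometric: P(X=9) = (1-p)^(k-1)×p = (3/5)^8×2/5 = 13122/1953125

P(X=9) = 13122/1953125 ≈ 0.67%


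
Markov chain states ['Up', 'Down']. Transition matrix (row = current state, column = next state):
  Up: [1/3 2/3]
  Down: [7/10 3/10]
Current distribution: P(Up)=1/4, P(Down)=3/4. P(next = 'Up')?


P(next=Up) = Σᵢ P(now=i)×P(i→Up)
= 1/4×1/3 + 3/4×7/10
= 1/12 + 21/40 = 73/120

P = 73/120 ≈ 0.6083


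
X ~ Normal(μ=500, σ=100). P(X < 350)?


z = (350-500)/100 = -1.5
P(Z < -1.5) = 0.0668

P(X < 350) ≈ 0.0668


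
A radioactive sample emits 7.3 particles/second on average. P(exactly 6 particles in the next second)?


Poisson(λ=7.3): P(X=6) = e^(-λ)×λ^k/k!
= e^(-7.3) × 7.3^6 / 6!
≈ 0.0006755387752 × 151334.226289 / 720 ≈ 0.141989

P(X=6) ≈ 0.141989 ≈ 14.20%


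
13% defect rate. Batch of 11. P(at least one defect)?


P(all good) = (87/100)^11 = 2161283703465490489863/10000000000000000000000
P(≥1 defect) = 7838716296534509510137/10000000000000000000000

P = 7838716296534509510137/10000000000000000000000 ≈ 78.39%


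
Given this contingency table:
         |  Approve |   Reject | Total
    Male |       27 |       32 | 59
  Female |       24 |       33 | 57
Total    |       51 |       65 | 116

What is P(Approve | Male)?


P(Approve | Male) = 27/(27+32) = 27/59

P(Approve|Male) = 27/59 ≈ 45.76%


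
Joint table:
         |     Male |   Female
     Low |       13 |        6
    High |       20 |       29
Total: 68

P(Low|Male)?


P(Low|Male) = 13/(13+20) = 13/33

P = 13/33 ≈ 39.39%


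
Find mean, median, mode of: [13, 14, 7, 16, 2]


Sorted: [2, 7, 13, 14, 16]
Mean = 52/5
Median = 13
Freq: {13: 1, 14: 1, 7: 1, 16: 1, 2: 1}
Mode: No mode

Mean=52/5, Median=13, Mode=No mode


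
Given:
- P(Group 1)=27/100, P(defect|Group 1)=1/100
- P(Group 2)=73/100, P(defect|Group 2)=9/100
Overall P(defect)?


P(B) = Σ P(B|Aᵢ)×P(Aᵢ)
  1/100×27/100 = 27/10000
  9/100×73/100 = 657/10000
Sum = 171/2500

P(defect) = 171/2500 ≈ 6.84%


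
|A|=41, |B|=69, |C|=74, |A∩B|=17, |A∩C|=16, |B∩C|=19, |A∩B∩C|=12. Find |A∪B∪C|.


|A∪B∪C| = 41+69+74-17-16-19+12 = 144

|A∪B∪C| = 144
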